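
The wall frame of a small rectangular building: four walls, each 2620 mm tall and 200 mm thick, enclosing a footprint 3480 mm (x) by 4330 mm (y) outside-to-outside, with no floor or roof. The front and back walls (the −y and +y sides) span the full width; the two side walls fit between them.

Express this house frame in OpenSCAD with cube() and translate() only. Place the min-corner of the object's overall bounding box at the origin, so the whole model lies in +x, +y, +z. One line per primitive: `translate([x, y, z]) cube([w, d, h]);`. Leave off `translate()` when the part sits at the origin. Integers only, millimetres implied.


cube([3480, 200, 2620]);
translate([0, 4130, 0]) cube([3480, 200, 2620]);
translate([0, 200, 0]) cube([200, 3930, 2620]);
translate([3280, 200, 0]) cube([200, 3930, 2620]);


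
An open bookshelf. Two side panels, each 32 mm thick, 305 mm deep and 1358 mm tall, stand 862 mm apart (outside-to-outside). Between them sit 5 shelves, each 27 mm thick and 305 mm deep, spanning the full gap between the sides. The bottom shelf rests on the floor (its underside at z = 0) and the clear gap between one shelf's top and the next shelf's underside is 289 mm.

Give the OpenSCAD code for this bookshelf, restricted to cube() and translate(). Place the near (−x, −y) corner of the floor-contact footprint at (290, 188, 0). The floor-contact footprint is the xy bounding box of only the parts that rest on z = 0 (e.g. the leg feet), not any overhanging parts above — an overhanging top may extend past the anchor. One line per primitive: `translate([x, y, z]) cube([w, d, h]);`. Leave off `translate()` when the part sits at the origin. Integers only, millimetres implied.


translate([290, 188, 0]) cube([32, 305, 1358]);
translate([1120, 188, 0]) cube([32, 305, 1358]);
translate([322, 188, 0]) cube([798, 305, 27]);
translate([322, 188, 316]) cube([798, 305, 27]);
translate([322, 188, 632]) cube([798, 305, 27]);
translate([322, 188, 948]) cube([798, 305, 27]);
translate([322, 188, 1264]) cube([798, 305, 27]);


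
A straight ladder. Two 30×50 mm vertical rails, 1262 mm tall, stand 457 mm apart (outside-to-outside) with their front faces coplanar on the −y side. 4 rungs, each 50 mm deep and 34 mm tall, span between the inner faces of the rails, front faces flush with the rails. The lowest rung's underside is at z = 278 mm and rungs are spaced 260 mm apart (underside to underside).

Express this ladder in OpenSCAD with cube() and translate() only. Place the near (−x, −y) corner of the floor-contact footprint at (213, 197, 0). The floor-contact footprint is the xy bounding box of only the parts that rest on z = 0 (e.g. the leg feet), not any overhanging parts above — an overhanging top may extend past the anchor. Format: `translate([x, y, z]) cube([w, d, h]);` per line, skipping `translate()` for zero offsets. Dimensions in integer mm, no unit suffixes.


// rung span = 457 - 2*30 = 397
// rung[k] z = 278 + k*260
translate([213, 197, 0]) cube([30, 50, 1262]);
translate([640, 197, 0]) cube([30, 50, 1262]);
translate([243, 197, 278]) cube([397, 50, 34]);
translate([243, 197, 538]) cube([397, 50, 34]);
translate([243, 197, 798]) cube([397, 50, 34]);
translate([243, 197, 1058]) cube([397, 50, 34]);


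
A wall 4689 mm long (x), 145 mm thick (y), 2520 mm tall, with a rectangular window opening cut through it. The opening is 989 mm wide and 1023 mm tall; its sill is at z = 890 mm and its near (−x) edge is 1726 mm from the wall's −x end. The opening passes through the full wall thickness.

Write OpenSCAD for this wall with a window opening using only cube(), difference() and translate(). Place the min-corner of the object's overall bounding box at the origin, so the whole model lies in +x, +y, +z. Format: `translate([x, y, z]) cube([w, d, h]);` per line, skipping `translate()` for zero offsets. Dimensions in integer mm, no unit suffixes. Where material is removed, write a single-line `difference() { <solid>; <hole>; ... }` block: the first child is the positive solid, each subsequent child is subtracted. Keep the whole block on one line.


difference() { cube([4689, 145, 2520]); translate([1726, 0, 890]) cube([989, 145, 1023]); }


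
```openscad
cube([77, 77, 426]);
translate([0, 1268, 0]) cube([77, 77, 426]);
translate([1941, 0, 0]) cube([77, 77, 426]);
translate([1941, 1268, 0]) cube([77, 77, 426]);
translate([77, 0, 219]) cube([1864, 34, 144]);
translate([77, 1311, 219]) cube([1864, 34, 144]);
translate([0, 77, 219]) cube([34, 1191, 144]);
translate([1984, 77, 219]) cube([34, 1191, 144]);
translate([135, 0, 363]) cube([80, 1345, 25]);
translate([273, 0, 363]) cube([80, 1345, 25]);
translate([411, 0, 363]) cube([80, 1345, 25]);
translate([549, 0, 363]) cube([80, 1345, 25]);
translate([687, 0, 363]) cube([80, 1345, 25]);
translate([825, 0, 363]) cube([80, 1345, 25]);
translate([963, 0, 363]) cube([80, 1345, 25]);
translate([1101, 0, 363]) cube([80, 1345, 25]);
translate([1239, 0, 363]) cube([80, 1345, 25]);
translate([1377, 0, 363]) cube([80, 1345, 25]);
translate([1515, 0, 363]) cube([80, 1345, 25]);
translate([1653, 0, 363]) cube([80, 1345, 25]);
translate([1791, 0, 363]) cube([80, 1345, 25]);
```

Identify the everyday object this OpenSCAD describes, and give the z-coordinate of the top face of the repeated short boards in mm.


A bed frame. The slat-top height is 388 mm.

Four posts, four rails, and a row of slats — a bed frame. Slats sit on the rails at z = 219 + 144 = 363; with slat thickness 25, the top is 388 mm.


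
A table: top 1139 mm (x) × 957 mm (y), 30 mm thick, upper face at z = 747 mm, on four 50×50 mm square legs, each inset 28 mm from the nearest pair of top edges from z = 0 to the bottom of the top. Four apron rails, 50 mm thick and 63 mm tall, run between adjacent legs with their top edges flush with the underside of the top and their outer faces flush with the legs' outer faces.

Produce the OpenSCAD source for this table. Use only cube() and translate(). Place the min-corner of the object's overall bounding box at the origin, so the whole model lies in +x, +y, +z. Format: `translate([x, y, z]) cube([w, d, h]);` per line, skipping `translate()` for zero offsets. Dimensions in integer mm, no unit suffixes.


// leg_h = 747 - 30 = 717
// apron z = 717 - 63 = 654
translate([0, 0, 717]) cube([1139, 957, 30]);
translate([28, 28, 0]) cube([50, 50, 717]);
translate([1061, 28, 0]) cube([50, 50, 717]);
translate([28, 879, 0]) cube([50, 50, 717]);
translate([1061, 879, 0]) cube([50, 50, 717]);
translate([78, 28, 654]) cube([983, 50, 63]);
translate([78, 879, 654]) cube([983, 50, 63]);
translate([28, 78, 654]) cube([50, 801, 63]);
translate([1061, 78, 654]) cube([50, 801, 63]);


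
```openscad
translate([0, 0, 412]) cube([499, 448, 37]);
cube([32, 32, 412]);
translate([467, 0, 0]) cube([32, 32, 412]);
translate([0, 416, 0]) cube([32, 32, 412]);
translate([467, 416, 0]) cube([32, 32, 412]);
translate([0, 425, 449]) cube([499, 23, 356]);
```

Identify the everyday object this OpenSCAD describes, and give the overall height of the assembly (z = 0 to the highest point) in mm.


A chair. The overall height is 805 mm.

A slab on four corner posts with a tall panel at the back — a chair. The seat slab sits at z = 412 with thickness 37, and the 356 mm backrest starts at the seat top, so the overall height is 412 + 37 + 356 = 805 mm.


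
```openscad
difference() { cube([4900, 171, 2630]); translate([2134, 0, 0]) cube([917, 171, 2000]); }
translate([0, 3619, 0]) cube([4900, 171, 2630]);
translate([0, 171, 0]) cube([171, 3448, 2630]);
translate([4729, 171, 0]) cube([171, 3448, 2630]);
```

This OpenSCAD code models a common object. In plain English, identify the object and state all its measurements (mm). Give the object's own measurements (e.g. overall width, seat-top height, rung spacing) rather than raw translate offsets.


A single room: four walls, each 2630 mm tall and 171 mm thick, enclosing an outside footprint 4900×3790 mm (x × y), no floor or roof. The front and back walls (−y and +y sides) run the full x-width; the side walls fit between their inner faces. A door opening 917 mm wide and 2000 mm tall is cut through the front wall from the floor up, its −x edge 2134 mm from the wall's −x end.


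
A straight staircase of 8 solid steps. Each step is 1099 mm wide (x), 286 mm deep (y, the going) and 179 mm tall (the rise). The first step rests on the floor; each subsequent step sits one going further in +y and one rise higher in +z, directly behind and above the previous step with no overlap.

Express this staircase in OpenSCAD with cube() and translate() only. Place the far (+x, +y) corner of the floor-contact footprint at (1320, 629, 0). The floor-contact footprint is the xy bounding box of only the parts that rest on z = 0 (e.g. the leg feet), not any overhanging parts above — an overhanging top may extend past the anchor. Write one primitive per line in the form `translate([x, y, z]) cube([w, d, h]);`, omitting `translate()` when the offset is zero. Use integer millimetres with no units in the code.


translate([221, 343, 0]) cube([1099, 286, 179]);
translate([221, 629, 179]) cube([1099, 286, 179]);
translate([221, 915, 358]) cube([1099, 286, 179]);
translate([221, 1201, 537]) cube([1099, 286, 179]);
translate([221, 1487, 716]) cube([1099, 286, 179]);
translate([221, 1773, 895]) cube([1099, 286, 179]);
translate([221, 2059, 1074]) cube([1099, 286, 179]);
translate([221, 2345, 1253]) cube([1099, 286, 179]);


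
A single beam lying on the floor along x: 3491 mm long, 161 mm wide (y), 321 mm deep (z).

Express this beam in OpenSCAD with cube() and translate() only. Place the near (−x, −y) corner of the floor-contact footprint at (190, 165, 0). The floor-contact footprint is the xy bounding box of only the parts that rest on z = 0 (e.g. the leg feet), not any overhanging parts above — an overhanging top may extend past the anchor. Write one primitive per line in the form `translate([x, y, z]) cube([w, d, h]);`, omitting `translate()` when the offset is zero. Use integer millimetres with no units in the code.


translate([190, 165, 0]) cube([3491, 161, 321]);


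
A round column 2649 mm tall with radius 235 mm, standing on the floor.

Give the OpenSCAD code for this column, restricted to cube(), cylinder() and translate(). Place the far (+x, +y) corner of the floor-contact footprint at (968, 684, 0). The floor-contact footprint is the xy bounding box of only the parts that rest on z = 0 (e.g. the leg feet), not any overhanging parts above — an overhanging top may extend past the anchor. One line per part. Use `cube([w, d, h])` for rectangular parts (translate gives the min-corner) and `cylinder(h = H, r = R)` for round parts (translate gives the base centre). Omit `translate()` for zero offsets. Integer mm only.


translate([733, 449, 0]) cylinder(h = 2649, r = 235);


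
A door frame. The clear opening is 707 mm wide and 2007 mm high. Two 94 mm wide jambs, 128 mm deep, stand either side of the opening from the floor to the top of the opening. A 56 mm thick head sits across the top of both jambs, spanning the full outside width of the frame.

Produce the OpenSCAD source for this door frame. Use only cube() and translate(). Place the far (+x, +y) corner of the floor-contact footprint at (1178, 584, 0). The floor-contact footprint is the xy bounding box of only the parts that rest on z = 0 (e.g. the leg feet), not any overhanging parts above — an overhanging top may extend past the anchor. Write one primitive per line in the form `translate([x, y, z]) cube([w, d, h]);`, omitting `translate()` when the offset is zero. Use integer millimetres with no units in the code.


translate([283, 456, 0]) cube([94, 128, 2007]);
translate([1084, 456, 0]) cube([94, 128, 2007]);
translate([283, 456, 2007]) cube([895, 128, 56]);


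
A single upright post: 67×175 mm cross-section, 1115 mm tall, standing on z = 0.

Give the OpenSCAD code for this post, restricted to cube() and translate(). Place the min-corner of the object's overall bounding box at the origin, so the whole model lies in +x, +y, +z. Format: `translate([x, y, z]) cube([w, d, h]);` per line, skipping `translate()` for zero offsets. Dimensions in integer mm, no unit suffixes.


cube([67, 175, 1115]);


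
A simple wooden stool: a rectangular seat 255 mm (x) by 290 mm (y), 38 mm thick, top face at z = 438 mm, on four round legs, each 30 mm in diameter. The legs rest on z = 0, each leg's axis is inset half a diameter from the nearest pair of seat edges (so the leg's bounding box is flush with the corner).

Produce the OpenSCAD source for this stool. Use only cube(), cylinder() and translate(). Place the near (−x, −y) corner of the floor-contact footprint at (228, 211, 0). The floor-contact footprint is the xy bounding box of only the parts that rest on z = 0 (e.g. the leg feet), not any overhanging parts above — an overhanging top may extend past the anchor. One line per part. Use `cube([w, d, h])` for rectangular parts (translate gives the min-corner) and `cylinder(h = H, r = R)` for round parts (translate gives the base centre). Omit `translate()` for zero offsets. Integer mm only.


translate([228, 211, 400]) cube([255, 290, 38]);
translate([243, 226, 0]) cylinder(h = 400, r = 15);
translate([468, 226, 0]) cylinder(h = 400, r = 15);
translate([243, 486, 0]) cylinder(h = 400, r = 15);
translate([468, 486, 0]) cylinder(h = 400, r = 15);


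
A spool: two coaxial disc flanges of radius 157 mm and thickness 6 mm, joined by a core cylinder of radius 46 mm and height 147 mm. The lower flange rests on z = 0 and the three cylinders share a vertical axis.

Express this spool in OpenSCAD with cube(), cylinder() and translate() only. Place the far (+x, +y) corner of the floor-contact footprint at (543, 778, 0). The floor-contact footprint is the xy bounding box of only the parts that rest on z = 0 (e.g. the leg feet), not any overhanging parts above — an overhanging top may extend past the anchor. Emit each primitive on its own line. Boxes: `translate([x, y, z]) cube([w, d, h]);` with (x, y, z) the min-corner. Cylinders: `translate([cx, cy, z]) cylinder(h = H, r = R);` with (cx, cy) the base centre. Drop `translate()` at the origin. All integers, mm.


translate([386, 621, 0]) cylinder(h = 6, r = 157);
translate([386, 621, 6]) cylinder(h = 147, r = 46);
translate([386, 621, 153]) cylinder(h = 6, r = 157);


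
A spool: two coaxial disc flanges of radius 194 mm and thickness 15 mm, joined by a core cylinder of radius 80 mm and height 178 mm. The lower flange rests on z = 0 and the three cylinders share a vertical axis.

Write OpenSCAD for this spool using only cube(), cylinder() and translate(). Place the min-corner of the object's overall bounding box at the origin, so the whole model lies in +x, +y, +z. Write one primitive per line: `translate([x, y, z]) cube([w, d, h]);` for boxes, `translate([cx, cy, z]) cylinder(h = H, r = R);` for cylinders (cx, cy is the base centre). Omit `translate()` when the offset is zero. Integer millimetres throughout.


translate([194, 194, 0]) cylinder(h = 15, r = 194);
translate([194, 194, 15]) cylinder(h = 178, r = 80);
translate([194, 194, 193]) cylinder(h = 15, r = 194);


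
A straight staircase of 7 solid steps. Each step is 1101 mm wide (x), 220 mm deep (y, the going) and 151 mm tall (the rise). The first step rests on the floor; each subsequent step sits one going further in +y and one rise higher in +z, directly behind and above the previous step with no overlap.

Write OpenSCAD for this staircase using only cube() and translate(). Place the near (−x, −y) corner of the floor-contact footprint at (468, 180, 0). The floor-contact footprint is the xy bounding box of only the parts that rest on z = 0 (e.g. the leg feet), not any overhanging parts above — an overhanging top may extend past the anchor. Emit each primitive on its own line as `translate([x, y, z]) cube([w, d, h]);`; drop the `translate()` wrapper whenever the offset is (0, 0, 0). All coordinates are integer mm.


translate([468, 180, 0]) cube([1101, 220, 151]);
translate([468, 400, 151]) cube([1101, 220, 151]);
translate([468, 620, 302]) cube([1101, 220, 151]);
translate([468, 840, 453]) cube([1101, 220, 151]);
translate([468, 1060, 604]) cube([1101, 220, 151]);
translate([468, 1280, 755]) cube([1101, 220, 151]);
translate([468, 1500, 906]) cube([1101, 220, 151]);


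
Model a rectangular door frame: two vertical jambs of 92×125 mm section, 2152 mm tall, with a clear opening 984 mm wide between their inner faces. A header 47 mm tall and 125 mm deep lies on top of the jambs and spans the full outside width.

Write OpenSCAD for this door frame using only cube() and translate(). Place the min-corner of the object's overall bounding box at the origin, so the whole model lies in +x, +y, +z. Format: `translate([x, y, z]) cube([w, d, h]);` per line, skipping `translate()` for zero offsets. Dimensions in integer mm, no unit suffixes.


cube([92, 125, 2152]);
translate([1076, 0, 0]) cube([92, 125, 2152]);
translate([0, 0, 2152]) cube([1168, 125, 47]);


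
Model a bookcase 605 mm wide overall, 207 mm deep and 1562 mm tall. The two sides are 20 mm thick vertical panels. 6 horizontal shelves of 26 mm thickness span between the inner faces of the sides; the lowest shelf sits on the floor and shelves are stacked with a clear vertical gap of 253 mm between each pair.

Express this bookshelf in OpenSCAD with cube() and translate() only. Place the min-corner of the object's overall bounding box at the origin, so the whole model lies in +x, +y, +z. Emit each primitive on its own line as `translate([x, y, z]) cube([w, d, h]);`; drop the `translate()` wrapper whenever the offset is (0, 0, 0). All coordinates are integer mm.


cube([20, 207, 1562]);
translate([585, 0, 0]) cube([20, 207, 1562]);
translate([20, 0, 0]) cube([565, 207, 26]);
translate([20, 0, 279]) cube([565, 207, 26]);
translate([20, 0, 558]) cube([565, 207, 26]);
translate([20, 0, 837]) cube([565, 207, 26]);
translate([20, 0, 1116]) cube([565, 207, 26]);
translate([20, 0, 1395]) cube([565, 207, 26]);


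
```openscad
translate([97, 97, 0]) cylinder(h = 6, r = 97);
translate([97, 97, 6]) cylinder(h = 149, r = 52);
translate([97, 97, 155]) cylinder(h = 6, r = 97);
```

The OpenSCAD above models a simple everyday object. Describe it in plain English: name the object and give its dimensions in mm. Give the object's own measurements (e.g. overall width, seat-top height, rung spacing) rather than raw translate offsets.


A spool: two coaxial disc flanges of radius 97 mm and thickness 6 mm, joined by a core cylinder of radius 52 mm and height 149 mm. The lower flange rests on z = 0 and the three cylinders share a vertical axis.


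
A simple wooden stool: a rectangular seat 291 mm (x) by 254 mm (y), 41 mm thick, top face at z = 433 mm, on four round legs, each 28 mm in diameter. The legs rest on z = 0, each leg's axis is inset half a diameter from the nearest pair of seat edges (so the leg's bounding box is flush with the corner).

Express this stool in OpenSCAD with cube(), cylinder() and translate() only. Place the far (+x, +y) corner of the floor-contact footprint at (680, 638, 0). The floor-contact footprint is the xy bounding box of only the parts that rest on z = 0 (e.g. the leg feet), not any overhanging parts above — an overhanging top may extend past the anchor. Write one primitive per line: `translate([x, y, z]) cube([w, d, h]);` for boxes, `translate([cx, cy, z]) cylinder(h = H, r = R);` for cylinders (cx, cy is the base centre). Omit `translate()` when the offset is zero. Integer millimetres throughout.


// leg_h = 433 - 41 = 392
translate([389, 384, 392]) cube([291, 254, 41]);
translate([403, 398, 0]) cylinder(h = 392, r = 14);
translate([666, 398, 0]) cylinder(h = 392, r = 14);
translate([403, 624, 0]) cylinder(h = 392, r = 14);
translate([666, 624, 0]) cylinder(h = 392, r = 14);


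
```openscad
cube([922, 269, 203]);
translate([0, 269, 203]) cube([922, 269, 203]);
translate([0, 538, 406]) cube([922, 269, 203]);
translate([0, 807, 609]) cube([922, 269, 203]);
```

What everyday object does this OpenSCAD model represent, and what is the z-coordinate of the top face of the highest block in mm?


A staircase. The total rise is 812 mm.

4 identical blocks, each offset up and back from the previous — a staircase. Each step is 203 mm tall and there are 4 of them, so the total rise is 4 × 203 = 812 mm.


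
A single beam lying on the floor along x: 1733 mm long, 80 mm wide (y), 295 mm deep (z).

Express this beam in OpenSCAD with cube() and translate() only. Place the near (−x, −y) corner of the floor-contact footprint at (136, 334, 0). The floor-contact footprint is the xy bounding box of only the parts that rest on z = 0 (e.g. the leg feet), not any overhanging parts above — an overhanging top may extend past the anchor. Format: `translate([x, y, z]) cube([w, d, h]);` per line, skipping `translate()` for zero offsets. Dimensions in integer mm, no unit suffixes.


translate([136, 334, 0]) cube([1733, 80, 295]);


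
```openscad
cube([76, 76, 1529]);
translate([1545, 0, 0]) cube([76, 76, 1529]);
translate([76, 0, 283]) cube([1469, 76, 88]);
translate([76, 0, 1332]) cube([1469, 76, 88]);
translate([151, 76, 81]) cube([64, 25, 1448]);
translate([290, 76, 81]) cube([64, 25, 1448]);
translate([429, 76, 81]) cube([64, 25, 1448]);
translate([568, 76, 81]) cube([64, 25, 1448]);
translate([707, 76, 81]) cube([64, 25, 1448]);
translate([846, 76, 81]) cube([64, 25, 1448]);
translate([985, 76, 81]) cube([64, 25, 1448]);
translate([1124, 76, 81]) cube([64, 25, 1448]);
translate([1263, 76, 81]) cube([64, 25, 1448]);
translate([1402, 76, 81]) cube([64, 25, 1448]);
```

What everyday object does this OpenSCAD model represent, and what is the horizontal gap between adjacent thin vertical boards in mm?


A fence section. The picket gap is 75 mm.

Two posts, two rails, 10 pickets — a fence section. Span 1469 mm holds 10 pickets of 64 mm with 11 equal gaps: ⌊(1469 − 10·64) / 11⌋ = 75 mm.


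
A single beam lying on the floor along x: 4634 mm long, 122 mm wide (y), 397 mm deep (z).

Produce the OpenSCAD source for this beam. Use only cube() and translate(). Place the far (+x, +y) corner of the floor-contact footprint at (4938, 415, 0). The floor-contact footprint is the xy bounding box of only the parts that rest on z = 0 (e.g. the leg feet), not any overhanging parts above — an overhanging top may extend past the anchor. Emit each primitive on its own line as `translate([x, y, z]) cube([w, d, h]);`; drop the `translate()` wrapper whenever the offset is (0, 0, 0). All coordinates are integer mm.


translate([304, 293, 0]) cube([4634, 122, 397]);


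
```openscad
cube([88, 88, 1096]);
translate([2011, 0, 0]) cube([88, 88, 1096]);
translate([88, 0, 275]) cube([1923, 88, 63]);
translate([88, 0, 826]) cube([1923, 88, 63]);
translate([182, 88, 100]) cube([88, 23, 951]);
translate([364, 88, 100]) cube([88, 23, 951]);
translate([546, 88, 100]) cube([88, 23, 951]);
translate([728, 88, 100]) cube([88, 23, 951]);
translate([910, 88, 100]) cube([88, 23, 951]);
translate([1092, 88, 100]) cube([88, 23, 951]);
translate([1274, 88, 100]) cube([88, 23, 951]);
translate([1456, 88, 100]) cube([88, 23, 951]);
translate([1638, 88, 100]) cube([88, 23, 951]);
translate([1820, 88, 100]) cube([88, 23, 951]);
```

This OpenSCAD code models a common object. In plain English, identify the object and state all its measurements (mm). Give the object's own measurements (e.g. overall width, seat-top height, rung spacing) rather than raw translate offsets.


A fence section. Two 88×88 mm posts, 1096 mm tall, stand on the floor with a clear span of 1923 mm between their inner faces. Two horizontal rails of 88×63 mm section span the gap between the posts with their undersides at z = 275 mm and z = 826 mm, flush with the posts' −y face. 10 pickets, each 88 mm wide, 23 mm thick and 951 mm tall, are fixed to the +y face of the rails with their bottoms at z = 100 mm, spaced across the span with a 94 mm gap after the −x post and between neighbouring pickets, with 103 mm left before the +x post.


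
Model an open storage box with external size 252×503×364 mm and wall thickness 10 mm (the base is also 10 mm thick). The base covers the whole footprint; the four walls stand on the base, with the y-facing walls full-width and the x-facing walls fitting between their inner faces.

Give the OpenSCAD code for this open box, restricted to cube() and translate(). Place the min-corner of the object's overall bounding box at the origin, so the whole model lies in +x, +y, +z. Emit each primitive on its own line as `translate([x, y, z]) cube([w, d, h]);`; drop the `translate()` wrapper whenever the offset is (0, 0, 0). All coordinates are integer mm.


cube([252, 503, 10]);
translate([0, 0, 10]) cube([252, 10, 354]);
translate([0, 493, 10]) cube([252, 10, 354]);
translate([0, 10, 10]) cube([10, 483, 354]);
translate([242, 10, 10]) cube([10, 483, 354]);


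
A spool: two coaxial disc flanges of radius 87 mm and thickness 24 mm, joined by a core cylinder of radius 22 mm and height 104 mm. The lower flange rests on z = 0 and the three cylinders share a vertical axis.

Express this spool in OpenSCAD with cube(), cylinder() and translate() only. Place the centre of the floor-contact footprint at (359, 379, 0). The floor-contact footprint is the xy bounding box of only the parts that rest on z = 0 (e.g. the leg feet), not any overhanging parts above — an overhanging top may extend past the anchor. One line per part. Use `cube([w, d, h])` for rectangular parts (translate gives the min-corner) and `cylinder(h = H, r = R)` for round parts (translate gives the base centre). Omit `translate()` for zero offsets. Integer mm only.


translate([359, 379, 0]) cylinder(h = 24, r = 87);
translate([359, 379, 24]) cylinder(h = 104, r = 22);
translate([359, 379, 128]) cylinder(h = 24, r = 87);


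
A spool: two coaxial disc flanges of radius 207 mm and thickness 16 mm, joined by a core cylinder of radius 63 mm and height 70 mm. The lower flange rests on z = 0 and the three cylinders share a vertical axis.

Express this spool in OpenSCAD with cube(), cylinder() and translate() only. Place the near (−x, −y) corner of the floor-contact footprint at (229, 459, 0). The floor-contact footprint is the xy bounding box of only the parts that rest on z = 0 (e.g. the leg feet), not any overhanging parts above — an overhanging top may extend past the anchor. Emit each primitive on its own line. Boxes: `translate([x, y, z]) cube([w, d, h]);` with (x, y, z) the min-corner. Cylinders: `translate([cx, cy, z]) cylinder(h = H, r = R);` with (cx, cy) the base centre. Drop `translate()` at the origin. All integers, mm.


translate([436, 666, 0]) cylinder(h = 16, r = 207);
translate([436, 666, 16]) cylinder(h = 70, r = 63);
translate([436, 666, 86]) cylinder(h = 16, r = 207);


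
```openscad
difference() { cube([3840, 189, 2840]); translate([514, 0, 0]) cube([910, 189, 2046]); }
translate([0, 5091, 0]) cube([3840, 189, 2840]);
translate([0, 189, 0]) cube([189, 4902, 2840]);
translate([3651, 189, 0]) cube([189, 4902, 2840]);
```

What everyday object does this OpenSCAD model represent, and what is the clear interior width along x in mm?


A single room. The interior width is 3462 mm.

Four walls enclosing a rectangle with a door in the front wall — a room. Outside width 3840 minus two 189 mm walls gives 3462 mm.


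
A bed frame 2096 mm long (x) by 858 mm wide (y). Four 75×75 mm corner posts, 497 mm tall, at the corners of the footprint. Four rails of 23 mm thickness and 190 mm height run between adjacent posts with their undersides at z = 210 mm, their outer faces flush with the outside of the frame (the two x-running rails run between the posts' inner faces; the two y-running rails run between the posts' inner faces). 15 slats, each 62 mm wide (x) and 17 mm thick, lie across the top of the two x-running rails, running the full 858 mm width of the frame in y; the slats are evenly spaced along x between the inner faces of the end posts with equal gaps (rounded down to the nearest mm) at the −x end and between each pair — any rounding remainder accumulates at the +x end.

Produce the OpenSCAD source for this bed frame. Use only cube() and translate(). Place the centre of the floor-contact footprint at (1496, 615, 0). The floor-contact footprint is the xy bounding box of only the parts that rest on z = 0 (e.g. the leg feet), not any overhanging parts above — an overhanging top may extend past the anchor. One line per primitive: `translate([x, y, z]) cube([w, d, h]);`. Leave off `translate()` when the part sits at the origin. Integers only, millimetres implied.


translate([448, 186, 0]) cube([75, 75, 497]);
translate([448, 969, 0]) cube([75, 75, 497]);
translate([2469, 186, 0]) cube([75, 75, 497]);
translate([2469, 969, 0]) cube([75, 75, 497]);
translate([523, 186, 210]) cube([1946, 23, 190]);
translate([523, 1021, 210]) cube([1946, 23, 190]);
translate([448, 261, 210]) cube([23, 708, 190]);
translate([2521, 261, 210]) cube([23, 708, 190]);
translate([586, 186, 400]) cube([62, 858, 17]);
translate([711, 186, 400]) cube([62, 858, 17]);
translate([836, 186, 400]) cube([62, 858, 17]);
translate([961, 186, 400]) cube([62, 858, 17]);
translate([1086, 186, 400]) cube([62, 858, 17]);
translate([1211, 186, 400]) cube([62, 858, 17]);
translate([1336, 186, 400]) cube([62, 858, 17]);
translate([1461, 186, 400]) cube([62, 858, 17]);
translate([1586, 186, 400]) cube([62, 858, 17]);
translate([1711, 186, 400]) cube([62, 858, 17]);
translate([1836, 186, 400]) cube([62, 858, 17]);
translate([1961, 186, 400]) cube([62, 858, 17]);
translate([2086, 186, 400]) cube([62, 858, 17]);
translate([2211, 186, 400]) cube([62, 858, 17]);
translate([2336, 186, 400]) cube([62, 858, 17]);


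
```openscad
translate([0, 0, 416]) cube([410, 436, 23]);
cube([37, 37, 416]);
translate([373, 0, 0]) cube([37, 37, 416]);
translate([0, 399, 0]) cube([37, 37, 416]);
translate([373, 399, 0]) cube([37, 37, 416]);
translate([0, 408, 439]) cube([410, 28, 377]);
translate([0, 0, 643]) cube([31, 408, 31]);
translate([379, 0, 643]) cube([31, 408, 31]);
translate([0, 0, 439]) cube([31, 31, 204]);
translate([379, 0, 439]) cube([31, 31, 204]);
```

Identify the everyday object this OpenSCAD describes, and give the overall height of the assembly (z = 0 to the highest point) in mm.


A chair. The overall height is 816 mm.

A slab on four corner posts with a tall panel at the back — a chair. The seat slab sits at z = 416 with thickness 23, and the 377 mm backrest starts at the seat top, so the overall height is 416 + 23 + 377 = 816 mm.


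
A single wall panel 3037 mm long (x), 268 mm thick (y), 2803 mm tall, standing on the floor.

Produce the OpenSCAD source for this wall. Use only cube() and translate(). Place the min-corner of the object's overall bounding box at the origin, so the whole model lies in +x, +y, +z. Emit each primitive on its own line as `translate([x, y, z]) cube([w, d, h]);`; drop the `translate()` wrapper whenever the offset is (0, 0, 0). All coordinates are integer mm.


cube([3037, 268, 2803]);


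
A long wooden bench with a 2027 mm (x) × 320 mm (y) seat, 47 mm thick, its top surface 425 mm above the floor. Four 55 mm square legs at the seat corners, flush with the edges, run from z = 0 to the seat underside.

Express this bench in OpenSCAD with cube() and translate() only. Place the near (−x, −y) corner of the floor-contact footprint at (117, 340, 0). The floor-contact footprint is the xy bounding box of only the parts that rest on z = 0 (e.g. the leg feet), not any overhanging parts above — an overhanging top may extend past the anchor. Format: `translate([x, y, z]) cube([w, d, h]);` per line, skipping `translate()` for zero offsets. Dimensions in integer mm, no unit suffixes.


translate([117, 340, 378]) cube([2027, 320, 47]);
translate([117, 340, 0]) cube([55, 55, 378]);
translate([117, 605, 0]) cube([55, 55, 378]);
translate([2089, 340, 0]) cube([55, 55, 378]);
translate([2089, 605, 0]) cube([55, 55, 378]);


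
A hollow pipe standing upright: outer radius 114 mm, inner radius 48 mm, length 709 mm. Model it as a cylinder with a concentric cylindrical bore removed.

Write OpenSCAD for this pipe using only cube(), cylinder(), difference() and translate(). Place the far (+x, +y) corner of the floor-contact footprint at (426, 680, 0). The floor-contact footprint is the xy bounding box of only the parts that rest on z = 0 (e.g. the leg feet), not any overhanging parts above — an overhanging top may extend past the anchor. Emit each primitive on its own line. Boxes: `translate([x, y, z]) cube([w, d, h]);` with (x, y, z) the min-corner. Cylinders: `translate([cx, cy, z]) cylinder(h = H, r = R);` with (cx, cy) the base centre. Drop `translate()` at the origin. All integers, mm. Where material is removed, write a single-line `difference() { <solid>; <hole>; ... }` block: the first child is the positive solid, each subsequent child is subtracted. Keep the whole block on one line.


difference() { translate([312, 566, 0]) cylinder(h = 709, r = 114); translate([312, 566, 0]) cylinder(h = 709, r = 48); }


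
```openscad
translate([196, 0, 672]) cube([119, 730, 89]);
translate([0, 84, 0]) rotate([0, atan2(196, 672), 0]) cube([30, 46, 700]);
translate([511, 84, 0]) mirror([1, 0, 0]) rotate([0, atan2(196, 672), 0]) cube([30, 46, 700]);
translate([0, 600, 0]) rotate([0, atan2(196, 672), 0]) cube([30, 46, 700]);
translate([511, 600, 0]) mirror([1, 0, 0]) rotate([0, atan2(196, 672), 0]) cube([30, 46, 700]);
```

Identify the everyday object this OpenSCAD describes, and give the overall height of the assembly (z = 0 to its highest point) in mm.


A sawhorse. The overall height is 761 mm.

A beam across two mirrored pairs of raked legs — a sawhorse. The beam's underside is at z = 672 (matching the legs' vertical rise in atan2(196, 672)) and the beam is 89 mm tall, so its top is at 672 + 89 = 761 mm. The raked legs top out at the beam's underside, so that is the highest point.


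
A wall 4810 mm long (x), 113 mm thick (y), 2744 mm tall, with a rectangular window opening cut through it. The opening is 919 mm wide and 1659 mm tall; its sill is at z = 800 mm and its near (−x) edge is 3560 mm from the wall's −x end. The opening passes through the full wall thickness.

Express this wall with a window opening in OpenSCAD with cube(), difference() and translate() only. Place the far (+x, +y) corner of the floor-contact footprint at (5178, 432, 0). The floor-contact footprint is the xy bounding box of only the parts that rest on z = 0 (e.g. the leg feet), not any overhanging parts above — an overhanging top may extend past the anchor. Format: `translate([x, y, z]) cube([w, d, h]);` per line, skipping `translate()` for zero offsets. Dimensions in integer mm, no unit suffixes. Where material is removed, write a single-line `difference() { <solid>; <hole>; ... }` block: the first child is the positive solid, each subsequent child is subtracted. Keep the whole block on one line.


difference() { translate([368, 319, 0]) cube([4810, 113, 2744]); translate([3928, 319, 800]) cube([919, 113, 1659]); }


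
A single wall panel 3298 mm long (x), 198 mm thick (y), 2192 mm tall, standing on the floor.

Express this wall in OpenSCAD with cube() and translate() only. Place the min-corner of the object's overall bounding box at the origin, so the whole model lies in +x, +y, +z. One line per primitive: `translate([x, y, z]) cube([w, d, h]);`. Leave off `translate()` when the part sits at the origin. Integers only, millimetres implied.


cube([3298, 198, 2192]);


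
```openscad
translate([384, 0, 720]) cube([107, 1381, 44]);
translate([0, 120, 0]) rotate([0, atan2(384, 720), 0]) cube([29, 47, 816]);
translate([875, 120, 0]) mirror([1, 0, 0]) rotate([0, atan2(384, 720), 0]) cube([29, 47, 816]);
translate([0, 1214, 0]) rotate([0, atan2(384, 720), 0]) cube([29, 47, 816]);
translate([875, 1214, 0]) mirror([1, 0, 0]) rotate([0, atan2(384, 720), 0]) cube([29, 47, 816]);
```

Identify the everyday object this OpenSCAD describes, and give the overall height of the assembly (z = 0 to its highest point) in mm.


A sawhorse. The overall height is 764 mm.

A beam across two mirrored pairs of raked legs — a sawhorse. The beam's underside is at z = 720 (matching the legs' vertical rise in atan2(384, 720)) and the beam is 44 mm tall, so its top is at 720 + 44 = 764 mm. The raked legs top out at the beam's underside, so that is the highest point.


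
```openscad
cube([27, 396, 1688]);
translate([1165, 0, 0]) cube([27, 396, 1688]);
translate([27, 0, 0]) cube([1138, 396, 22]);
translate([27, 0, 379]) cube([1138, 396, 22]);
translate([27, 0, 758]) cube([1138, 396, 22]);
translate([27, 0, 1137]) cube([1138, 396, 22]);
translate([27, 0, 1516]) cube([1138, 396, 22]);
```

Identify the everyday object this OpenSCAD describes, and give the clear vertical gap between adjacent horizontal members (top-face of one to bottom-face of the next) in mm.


A bookshelf. The clear shelf gap is 357 mm.

Two tall side panels with 5 horizontal boards between them — a bookshelf. The first two shelf undersides are at z = 0 and z = 379; with shelf thickness 22, the clear gap is 379 − 0 − 22 = 357 mm.


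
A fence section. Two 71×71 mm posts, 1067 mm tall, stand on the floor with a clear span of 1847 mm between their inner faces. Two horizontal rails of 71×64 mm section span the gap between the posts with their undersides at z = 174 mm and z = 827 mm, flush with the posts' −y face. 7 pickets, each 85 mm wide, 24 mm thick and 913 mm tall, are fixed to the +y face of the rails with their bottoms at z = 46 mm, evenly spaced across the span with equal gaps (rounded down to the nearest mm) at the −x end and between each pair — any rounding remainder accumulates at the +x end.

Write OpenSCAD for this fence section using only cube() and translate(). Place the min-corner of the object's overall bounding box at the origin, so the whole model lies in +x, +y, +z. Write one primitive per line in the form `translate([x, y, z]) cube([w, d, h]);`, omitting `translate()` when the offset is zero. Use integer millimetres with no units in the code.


cube([71, 71, 1067]);
translate([1918, 0, 0]) cube([71, 71, 1067]);
translate([71, 0, 174]) cube([1847, 71, 64]);
translate([71, 0, 827]) cube([1847, 71, 64]);
translate([227, 71, 46]) cube([85, 24, 913]);
translate([468, 71, 46]) cube([85, 24, 913]);
translate([709, 71, 46]) cube([85, 24, 913]);
translate([950, 71, 46]) cube([85, 24, 913]);
translate([1191, 71, 46]) cube([85, 24, 913]);
translate([1432, 71, 46]) cube([85, 24, 913]);
translate([1673, 71, 46]) cube([85, 24, 913]);


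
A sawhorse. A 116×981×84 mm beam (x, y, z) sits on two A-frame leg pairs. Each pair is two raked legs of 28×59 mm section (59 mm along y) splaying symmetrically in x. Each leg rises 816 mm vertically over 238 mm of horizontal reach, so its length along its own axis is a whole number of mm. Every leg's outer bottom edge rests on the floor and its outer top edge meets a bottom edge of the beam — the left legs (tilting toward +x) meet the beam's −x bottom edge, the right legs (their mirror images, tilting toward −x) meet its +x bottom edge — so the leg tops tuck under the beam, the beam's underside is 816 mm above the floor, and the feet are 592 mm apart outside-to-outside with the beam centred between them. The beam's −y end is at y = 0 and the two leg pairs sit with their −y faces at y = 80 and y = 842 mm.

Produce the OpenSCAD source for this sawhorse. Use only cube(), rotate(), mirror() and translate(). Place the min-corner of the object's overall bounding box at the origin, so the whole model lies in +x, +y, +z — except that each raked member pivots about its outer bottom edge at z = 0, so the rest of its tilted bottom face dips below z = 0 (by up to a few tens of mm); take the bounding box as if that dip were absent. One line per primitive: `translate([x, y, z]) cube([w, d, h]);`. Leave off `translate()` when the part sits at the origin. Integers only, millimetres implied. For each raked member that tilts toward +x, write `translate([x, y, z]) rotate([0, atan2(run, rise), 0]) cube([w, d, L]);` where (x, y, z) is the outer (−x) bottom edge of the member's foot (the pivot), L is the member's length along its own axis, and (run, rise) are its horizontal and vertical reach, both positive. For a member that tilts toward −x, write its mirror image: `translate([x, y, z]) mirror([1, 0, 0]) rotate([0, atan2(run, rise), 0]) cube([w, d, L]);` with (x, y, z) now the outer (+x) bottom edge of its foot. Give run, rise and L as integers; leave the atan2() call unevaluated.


// leg length = √(238² + 816²) = 850
// right-leg outer foot x = 2·238 + 116 = 592
// beam min-corner = (238, 0, 816)
translate([238, 0, 816]) cube([116, 981, 84]);
translate([0, 80, 0]) rotate([0, atan2(238, 816), 0]) cube([28, 59, 850]);
translate([592, 80, 0]) mirror([1, 0, 0]) rotate([0, atan2(238, 816), 0]) cube([28, 59, 850]);
translate([0, 842, 0]) rotate([0, atan2(238, 816), 0]) cube([28, 59, 850]);
translate([592, 842, 0]) mirror([1, 0, 0]) rotate([0, atan2(238, 816), 0]) cube([28, 59, 850]);
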